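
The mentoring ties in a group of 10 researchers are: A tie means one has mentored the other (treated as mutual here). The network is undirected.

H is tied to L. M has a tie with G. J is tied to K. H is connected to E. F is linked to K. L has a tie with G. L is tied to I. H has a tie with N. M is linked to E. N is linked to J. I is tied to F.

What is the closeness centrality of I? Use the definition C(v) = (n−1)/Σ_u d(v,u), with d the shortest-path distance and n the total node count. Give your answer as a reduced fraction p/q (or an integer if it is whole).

9/20

Distances from I: E:3, F:1, G:2, H:2, J:3, K:2, L:1, M:3, N:3. Sum = 20.
n = 10, so closeness = 9/20.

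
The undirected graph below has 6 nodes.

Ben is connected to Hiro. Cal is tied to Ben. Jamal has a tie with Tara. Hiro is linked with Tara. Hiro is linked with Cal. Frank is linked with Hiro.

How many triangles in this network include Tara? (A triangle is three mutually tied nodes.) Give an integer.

0

Tara's neighbors are Hiro and Jamal, but none of them are tied to each other, so no triangle contains Tara.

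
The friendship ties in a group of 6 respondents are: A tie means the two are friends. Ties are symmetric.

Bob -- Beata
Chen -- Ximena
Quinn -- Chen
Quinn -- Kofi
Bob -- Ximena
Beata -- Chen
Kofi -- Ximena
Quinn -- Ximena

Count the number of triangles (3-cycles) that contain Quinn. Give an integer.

2

Quinn's neighbors: Chen, Kofi, and Ximena.
Neighbor pairs that are themselves tied: Quinn–Chen–Ximena; Quinn–Kofi–Ximena. Each forms one triangle with Quinn, for 2 in total.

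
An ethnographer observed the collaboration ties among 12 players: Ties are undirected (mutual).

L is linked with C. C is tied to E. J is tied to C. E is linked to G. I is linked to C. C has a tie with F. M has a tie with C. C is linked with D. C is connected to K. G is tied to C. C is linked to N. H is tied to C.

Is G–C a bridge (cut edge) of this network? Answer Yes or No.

Even without that edge, G still reaches C via G – E – C, so the network stays connected. Not a bridge.

No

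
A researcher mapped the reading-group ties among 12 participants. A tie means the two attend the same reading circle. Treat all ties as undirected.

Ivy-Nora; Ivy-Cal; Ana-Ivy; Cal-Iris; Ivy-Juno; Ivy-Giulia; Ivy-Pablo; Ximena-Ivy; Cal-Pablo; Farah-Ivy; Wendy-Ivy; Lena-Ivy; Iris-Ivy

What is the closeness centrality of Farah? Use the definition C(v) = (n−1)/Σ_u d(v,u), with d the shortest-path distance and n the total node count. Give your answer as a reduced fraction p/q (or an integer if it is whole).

11/21

Distances from Farah: Ana:2, Cal:2, Giulia:2, Iris:2, Ivy:1, Juno:2, Lena:2, Nora:2, Pablo:2, Wendy:2, Ximena:2. Sum = 21.
n = 12, so closeness = 11/21.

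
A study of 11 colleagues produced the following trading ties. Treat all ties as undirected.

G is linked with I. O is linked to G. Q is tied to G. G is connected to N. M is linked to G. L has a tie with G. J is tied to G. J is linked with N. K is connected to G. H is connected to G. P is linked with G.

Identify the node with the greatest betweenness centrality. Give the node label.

Unnormalized betweenness of each node: G:44, H:0, I:0, J:0, K:0, L:0, M:0, N:0, O:0, P:0, Q:0.
G has the largest value, 44, making it the main broker — the node through which the most shortest paths run.

G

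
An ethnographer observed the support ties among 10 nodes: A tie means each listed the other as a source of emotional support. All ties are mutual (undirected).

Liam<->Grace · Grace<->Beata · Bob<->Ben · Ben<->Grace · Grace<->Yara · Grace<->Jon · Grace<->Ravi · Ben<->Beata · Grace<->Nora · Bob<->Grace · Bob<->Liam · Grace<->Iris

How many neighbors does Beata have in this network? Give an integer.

Beata is directly tied to Ben and Grace. That is 2 neighbors, so the degree of Beata is 2.

2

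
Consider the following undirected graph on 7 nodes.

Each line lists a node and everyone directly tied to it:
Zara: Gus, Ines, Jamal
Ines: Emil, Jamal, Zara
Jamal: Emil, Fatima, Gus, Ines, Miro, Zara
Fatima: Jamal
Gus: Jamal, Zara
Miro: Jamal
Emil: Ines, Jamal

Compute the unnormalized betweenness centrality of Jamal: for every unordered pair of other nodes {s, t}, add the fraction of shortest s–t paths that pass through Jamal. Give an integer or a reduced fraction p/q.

11

Pairs whose geodesics pass through Jamal — Fatima–Miro: 1; Fatima–Gus: 1; Fatima–Emil: 1; Fatima–Ines: 1; Fatima–Zara: 1; Miro–Gus: 1; Miro–Emil: 1; Miro–Ines: 1; Miro–Zara: 1; Gus–Emil: 1; Gus–Ines: 1/2; Emil–Zara: 1/2.
All other pairs contribute 0.
Summing the contributions gives betweenness(Jamal) = 11.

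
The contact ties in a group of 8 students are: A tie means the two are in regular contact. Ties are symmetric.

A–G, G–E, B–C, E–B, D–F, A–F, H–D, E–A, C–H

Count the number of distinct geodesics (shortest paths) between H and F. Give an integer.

1

The shortest distance is 2, and the only length-2 path is H–D–F. So there is exactly 1 shortest path.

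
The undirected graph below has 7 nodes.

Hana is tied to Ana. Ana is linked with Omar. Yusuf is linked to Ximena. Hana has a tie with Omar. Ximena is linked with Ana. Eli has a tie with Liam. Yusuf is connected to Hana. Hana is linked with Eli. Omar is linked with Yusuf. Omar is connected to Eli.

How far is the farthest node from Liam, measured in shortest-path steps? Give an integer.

4

Distances from Liam: Ana:3, Eli:1, Hana:2, Omar:2, Ximena:4, Yusuf:3.
The largest is 4 (to Ximena), so the eccentricity of Liam is 4.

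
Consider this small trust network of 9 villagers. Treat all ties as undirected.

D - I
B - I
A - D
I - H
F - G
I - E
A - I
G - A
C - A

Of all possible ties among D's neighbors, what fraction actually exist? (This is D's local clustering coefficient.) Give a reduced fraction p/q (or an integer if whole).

D's neighbors: A and I (k = 2).
Possible neighbor pairs: C(2,2) = 1. Edges among them: A–I → e = 1.
Clustering(D) = 1/1.

1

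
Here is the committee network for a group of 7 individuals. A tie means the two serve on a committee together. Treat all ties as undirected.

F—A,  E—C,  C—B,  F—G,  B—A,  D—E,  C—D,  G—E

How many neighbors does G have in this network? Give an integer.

2

G is directly tied to E and F. That is 2 neighbors, so the degree of G is 2.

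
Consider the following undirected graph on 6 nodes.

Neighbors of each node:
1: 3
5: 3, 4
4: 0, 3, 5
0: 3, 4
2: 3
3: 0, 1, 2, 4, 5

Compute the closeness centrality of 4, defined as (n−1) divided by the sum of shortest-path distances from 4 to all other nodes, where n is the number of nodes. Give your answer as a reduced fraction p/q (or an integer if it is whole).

Distances from 4: 0:1, 1:2, 2:2, 3:1, 5:1. Sum = 7.
n = 6, so closeness = 5/7.

5/7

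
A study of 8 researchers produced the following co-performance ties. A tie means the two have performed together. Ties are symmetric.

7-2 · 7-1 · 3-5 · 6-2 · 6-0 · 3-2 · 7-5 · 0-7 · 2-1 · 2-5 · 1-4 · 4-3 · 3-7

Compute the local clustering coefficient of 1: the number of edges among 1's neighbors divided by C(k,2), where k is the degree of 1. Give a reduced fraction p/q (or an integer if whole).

1's neighbors: 2, 4, and 7 (k = 3).
Possible neighbor pairs: C(3,2) = 3. Edges among them: 2–7 → e = 1.
Clustering(1) = 1/3.

1/3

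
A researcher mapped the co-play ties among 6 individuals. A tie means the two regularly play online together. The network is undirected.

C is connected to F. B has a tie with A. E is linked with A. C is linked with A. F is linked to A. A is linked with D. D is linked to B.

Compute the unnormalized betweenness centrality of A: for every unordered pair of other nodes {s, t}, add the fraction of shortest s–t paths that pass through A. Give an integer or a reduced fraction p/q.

8

Pairs whose geodesics pass through A — D–E: 1; D–C: 1; D–F: 1; B–E: 1; B–C: 1; B–F: 1; E–C: 1; E–F: 1.
All other pairs contribute 0.
Summing the contributions gives betweenness(A) = 8.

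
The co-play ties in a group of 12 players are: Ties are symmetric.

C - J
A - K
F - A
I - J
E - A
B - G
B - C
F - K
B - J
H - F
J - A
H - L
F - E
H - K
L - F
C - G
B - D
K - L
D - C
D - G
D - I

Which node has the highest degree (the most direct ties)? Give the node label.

Degrees — A:4, B:4, C:4, D:4, E:2, F:5, G:3, H:3, I:2, J:4, K:4, L:3.
The maximum is 5, attained only by F.

F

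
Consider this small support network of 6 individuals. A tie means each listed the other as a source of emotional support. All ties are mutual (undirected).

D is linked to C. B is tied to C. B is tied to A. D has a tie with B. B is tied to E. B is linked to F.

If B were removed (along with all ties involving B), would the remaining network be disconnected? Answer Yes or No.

Removing B leaves {A} with no path to {C and D}, so the network splits into 4 components. B is a cut vertex.

Yes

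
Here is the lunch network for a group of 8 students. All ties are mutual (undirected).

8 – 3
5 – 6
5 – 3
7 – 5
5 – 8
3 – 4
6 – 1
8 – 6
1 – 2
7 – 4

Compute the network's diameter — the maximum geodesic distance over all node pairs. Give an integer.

5

Eccentricity of each node (its greatest distance to any other): 1:4, 2:5, 3:4, 4:5, 5:3, 6:3, 7:4, 8:3.
The maximum eccentricity is 5, realized for instance by the pair 4–2 via 4 – 3 – 8 – 6 – 1 – 2. So the diameter is 5.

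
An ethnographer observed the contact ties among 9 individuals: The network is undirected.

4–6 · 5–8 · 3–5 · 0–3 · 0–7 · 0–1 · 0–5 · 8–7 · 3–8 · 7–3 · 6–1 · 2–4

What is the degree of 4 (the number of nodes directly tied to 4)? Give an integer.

4 is directly tied to 2 and 6. That is 2 neighbors, so the degree of 4 is 2.

2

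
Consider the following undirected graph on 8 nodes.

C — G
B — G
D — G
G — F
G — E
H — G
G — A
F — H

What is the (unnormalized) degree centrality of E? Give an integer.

E is directly tied to G. That is 1 neighbor, so the degree of E is 1.

1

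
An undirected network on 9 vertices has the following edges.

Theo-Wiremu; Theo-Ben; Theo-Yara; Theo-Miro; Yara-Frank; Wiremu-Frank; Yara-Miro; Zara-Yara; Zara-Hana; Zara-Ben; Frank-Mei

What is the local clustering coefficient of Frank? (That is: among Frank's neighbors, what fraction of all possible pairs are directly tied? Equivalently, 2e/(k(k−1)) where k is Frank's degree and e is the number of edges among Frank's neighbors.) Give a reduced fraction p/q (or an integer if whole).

Frank's neighbors: Mei, Wiremu, and Yara (k = 3).
Possible neighbor pairs: C(3,2) = 3. Edges among them: none → e = 0.
Clustering(Frank) = 0/3 = 0.

0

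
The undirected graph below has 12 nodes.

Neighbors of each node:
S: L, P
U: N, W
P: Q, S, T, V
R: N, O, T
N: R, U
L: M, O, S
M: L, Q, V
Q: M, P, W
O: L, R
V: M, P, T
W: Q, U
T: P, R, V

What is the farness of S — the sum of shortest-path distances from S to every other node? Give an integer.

26

Distances from S: L:1, M:2, N:4, O:2, P:1, Q:2, R:3, T:2, U:4, V:2, W:3.
Sum = 1 + 2 + 4 + 2 + 1 + 2 + 3 + 2 + 4 + 2 + 3 = 26.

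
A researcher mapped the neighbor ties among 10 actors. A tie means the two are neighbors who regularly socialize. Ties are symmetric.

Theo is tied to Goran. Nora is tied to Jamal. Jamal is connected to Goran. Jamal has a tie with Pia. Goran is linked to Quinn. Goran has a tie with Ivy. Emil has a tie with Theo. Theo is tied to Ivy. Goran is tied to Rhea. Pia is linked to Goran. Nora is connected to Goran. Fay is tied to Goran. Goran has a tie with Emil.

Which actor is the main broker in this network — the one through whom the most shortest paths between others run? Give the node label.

Goran

Unnormalized betweenness of each node: Emil:0, Fay:0, Goran:31, Ivy:0, Jamal:1/2, Nora:0, Pia:0, Quinn:0, Rhea:0, Theo:1/2.
Goran has the largest value, 31, making it the main broker — the node through which the most shortest paths run.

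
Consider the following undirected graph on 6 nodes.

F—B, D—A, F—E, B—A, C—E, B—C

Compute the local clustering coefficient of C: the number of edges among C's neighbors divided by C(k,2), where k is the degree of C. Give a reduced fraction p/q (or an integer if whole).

0

C's neighbors: B and E (k = 2).
Possible neighbor pairs: C(2,2) = 1. Edges among them: none → e = 0.
Clustering(C) = 0/1.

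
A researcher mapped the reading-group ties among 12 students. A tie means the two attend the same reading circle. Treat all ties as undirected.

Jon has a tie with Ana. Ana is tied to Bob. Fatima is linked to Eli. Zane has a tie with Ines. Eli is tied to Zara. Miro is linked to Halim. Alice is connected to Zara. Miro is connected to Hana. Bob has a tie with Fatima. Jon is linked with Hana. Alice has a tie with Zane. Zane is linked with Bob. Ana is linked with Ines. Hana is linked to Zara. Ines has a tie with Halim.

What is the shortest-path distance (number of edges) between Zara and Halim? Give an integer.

3

One shortest route is Zara – Hana – Miro – Halim, which uses 3 edges, and at distance 2 from Zara we only reach {Fatima, Jon, Miro, Zane}, which does not include Halim. So d(Zara,Halim) = 3.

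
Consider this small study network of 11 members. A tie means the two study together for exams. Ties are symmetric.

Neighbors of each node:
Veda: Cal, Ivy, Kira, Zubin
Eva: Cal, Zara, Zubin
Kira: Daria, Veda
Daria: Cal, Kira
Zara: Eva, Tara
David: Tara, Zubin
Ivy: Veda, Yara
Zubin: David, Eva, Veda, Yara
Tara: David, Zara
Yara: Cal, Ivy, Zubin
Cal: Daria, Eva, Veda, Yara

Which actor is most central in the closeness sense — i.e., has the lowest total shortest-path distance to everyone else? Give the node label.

Zubin

Farness (sum of distances to all others) for each node — Cal:18, Daria:25, David:23, Eva:19, Ivy:25, Kira:25, Tara:27, Veda:18, Yara:20, Zara:25, Zubin:17.
The smallest farness is 17, for Zubin, so Zubin has the highest closeness.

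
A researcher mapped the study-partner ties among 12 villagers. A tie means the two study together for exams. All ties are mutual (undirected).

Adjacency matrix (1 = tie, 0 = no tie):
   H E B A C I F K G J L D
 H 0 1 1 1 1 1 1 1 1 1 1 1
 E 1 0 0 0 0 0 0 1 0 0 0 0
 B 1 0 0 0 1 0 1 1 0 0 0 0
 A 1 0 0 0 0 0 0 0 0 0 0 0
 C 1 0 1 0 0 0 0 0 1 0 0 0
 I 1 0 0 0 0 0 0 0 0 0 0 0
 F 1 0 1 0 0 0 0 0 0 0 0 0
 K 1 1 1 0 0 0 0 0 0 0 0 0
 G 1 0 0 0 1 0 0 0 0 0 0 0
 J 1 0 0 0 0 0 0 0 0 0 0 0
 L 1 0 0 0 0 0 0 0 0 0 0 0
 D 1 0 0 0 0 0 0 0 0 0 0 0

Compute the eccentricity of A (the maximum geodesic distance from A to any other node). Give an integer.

Distances from A: B:2, C:2, D:2, E:2, F:2, G:2, H:1, I:2, J:2, K:2, L:2.
The largest is 2 (to E, B, C, I, F, K, G, J, L, and D), so the eccentricity of A is 2.

2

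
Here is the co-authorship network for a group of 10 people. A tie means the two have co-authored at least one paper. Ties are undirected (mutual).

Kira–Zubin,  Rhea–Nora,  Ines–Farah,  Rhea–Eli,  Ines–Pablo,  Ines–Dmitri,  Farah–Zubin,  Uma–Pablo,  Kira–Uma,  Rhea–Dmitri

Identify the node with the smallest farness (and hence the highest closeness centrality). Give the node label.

Ines

Farness (sum of distances to all others) for each node — Dmitri:20, Eli:32, Farah:22, Ines:18, Kira:30, Nora:32, Pablo:22, Rhea:24, Uma:26, Zubin:26.
The smallest farness is 18, for Ines, so Ines has the highest closeness.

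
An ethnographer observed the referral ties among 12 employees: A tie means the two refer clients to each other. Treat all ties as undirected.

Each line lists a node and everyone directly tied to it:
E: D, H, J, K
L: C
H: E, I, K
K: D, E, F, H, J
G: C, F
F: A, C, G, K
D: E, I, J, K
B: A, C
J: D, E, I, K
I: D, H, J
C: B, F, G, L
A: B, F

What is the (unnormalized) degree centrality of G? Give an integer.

G is directly tied to C and F. That is 2 neighbors, so the degree of G is 2.

2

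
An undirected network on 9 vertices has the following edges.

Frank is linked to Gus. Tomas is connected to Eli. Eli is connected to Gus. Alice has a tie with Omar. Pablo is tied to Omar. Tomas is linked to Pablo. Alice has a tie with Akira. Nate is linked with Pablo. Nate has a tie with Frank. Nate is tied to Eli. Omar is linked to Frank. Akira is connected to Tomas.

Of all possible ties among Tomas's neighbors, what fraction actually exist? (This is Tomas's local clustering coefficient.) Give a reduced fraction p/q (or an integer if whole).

Tomas's neighbors: Akira, Eli, and Pablo (k = 3).
Possible neighbor pairs: C(3,2) = 3. Edges among them: none → e = 0.
Clustering(Tomas) = 0/3 = 0.

0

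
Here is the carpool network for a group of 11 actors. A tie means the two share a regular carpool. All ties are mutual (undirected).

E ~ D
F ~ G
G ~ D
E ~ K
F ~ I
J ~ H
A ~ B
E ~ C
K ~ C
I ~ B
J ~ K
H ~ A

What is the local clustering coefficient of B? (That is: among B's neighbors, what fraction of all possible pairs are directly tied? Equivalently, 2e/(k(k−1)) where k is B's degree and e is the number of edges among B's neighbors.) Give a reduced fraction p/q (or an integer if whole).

B's neighbors: A and I (k = 2).
Possible neighbor pairs: C(2,2) = 1. Edges among them: none → e = 0.
Clustering(B) = 0/1.

0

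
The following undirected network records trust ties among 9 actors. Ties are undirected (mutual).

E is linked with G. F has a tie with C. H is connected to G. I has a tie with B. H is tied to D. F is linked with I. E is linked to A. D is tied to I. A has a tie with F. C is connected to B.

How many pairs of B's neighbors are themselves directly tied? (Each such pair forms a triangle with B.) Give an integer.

B's neighbors are C and I, but none of them are tied to each other, so no triangle contains B.

0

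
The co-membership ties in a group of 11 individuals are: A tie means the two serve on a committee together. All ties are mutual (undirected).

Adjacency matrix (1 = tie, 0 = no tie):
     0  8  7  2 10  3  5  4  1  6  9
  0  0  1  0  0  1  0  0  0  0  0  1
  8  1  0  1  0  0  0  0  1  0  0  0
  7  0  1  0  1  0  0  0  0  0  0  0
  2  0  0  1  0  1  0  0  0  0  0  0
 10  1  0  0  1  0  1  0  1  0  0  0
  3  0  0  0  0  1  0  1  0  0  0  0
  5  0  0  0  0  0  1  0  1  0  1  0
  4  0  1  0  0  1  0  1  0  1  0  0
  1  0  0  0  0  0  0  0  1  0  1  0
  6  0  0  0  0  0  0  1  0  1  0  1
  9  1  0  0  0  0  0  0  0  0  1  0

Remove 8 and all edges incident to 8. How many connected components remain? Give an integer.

8's neighbors (0, 4, and 7) remain reachable from one another through other ties, so the rest of the network stays in one piece.

1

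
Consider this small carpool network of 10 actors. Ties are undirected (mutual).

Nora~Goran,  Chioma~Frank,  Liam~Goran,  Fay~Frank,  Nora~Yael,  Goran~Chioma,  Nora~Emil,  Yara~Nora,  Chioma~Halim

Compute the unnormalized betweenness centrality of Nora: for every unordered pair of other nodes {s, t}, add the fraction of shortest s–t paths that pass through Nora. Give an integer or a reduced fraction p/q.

21

Pairs whose geodesics pass through Nora — Emil–Halim: 1; Emil–Yael: 1; Emil–Liam: 1; Emil–Goran: 1; Emil–Fay: 1; Emil–Frank: 1; Emil–Chioma: 1; Emil–Yara: 1; Halim–Yael: 1; Halim–Yara: 1; Yael–Liam: 1; Yael–Goran: 1; Yael–Fay: 1; Yael–Frank: 1 … (+7 more pairs).
All other pairs contribute 0.
Summing the contributions gives betweenness(Nora) = 21.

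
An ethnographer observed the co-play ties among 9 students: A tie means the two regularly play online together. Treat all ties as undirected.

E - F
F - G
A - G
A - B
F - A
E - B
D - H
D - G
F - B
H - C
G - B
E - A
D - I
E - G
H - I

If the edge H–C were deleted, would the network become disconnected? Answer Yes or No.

Yes

Without the H–C edge there is no alternate route between H and C, so the network disconnects. It is a bridge.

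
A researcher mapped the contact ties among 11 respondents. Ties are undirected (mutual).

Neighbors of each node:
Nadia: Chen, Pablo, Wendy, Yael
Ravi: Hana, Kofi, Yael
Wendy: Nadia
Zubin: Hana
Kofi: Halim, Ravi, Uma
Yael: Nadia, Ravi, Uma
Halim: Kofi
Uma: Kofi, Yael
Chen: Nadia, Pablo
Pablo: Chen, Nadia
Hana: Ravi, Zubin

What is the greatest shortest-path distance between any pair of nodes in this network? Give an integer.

5

Eccentricity of each node (its greatest distance to any other): Chen:5, Halim:5, Hana:4, Kofi:4, Nadia:4, Pablo:5, Ravi:3, Uma:4, Wendy:5, Yael:3, Zubin:5.
The maximum eccentricity is 5, realized for instance by the pair Chen–Halim via Chen – Nadia – Yael – Uma – Kofi – Halim. So the diameter is 5.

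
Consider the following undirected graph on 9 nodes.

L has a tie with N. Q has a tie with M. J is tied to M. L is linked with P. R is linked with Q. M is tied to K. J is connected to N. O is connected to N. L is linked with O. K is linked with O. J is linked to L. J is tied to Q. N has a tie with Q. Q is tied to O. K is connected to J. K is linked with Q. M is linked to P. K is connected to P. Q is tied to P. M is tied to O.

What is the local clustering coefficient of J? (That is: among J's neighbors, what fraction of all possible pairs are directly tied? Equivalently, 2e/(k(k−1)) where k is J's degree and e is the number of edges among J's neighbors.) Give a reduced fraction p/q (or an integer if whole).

1/2

J's neighbors: K, L, M, N, and Q (k = 5).
Possible neighbor pairs: C(5,2) = 10. Edges among them: K–M, K–Q, L–N, M–Q, N–Q → e = 5.
Clustering(J) = 5/10 = 1/2.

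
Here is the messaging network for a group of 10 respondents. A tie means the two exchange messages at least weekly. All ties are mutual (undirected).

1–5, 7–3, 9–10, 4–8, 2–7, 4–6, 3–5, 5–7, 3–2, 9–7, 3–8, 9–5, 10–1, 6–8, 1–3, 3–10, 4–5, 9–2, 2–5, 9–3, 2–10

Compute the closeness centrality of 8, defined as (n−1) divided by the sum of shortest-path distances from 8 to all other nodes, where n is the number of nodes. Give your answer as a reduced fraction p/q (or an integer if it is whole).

3/5

Distances from 8: 1:2, 2:2, 3:1, 4:1, 5:2, 6:1, 7:2, 9:2, 10:2. Sum = 15.
n = 10, so closeness = 9/15 = 3/5.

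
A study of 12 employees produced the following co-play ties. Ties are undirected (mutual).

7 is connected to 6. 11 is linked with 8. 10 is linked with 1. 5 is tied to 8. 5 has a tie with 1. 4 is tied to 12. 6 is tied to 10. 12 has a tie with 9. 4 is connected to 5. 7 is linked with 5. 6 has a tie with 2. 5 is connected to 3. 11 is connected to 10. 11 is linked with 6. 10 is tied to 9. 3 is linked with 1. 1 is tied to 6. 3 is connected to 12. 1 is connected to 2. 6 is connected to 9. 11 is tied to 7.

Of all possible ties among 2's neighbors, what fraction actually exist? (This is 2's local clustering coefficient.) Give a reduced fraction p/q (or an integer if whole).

2's neighbors: 1 and 6 (k = 2).
Possible neighbor pairs: C(2,2) = 1. Edges among them: 1–6 → e = 1.
Clustering(2) = 1/1.

1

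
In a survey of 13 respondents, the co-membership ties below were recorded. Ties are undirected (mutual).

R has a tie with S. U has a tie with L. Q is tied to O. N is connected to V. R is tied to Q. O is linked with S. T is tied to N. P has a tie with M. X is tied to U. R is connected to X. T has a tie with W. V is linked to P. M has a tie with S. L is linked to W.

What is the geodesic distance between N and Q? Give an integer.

6

One shortest route is N – V – P – M – S – R – Q, which uses 6 edges, and at distance 5 from N we only reach {O, R, X}, which does not include Q. So d(N,Q) = 6.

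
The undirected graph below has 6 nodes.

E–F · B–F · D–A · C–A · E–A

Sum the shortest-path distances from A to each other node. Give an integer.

8

Distances from A: B:3, C:1, D:1, E:1, F:2.
Sum = 3 + 1 + 1 + 1 + 2 = 8.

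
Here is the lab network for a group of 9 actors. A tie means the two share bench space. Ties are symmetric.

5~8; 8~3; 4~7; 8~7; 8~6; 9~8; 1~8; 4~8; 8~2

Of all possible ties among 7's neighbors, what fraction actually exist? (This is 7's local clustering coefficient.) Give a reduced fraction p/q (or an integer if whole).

1

7's neighbors: 4 and 8 (k = 2).
Possible neighbor pairs: C(2,2) = 1. Edges among them: 4–8 → e = 1.
Clustering(7) = 1/1.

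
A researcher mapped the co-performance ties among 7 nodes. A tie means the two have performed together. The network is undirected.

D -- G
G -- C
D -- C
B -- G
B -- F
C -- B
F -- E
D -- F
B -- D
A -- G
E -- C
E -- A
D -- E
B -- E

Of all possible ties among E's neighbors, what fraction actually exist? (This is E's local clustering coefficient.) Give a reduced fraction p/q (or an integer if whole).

E's neighbors: A, B, C, D, and F (k = 5).
Possible neighbor pairs: C(5,2) = 10. Edges among them: B–C, B–D, B–F, C–D, D–F → e = 5.
Clustering(E) = 5/10 = 1/2.

1/2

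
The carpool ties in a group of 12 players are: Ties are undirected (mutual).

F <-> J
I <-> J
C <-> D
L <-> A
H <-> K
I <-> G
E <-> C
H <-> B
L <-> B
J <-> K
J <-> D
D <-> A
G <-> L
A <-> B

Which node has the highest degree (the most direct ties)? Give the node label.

J

Degrees — A:3, B:3, C:2, D:3, E:1, F:1, G:2, H:2, I:2, J:4, K:2, L:3.
The maximum is 4, attained only by J.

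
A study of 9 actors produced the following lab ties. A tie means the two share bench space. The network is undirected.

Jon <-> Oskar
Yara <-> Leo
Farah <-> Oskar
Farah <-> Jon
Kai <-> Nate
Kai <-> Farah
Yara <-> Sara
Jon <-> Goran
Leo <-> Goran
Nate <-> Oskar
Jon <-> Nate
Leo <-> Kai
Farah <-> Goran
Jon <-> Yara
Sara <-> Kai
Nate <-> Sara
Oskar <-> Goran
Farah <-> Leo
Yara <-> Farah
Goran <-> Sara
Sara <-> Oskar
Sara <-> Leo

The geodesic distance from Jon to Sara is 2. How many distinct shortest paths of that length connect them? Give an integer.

The shortest distance is 2. The length-2 paths are: Jon–Oskar–Sara; Jon–Nate–Sara; Jon–Goran–Sara; Jon–Yara–Sara.
That gives 4 distinct shortest paths.

4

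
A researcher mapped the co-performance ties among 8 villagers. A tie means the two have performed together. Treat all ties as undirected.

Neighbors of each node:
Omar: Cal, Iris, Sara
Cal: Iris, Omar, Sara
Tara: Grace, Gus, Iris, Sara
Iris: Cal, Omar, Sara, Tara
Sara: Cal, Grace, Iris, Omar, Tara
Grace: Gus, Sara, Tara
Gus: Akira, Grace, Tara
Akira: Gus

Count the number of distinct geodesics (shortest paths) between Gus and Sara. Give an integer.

The shortest distance is 2. The length-2 paths are: Gus–Tara–Sara; Gus–Grace–Sara.
That gives 2 distinct shortest paths.

2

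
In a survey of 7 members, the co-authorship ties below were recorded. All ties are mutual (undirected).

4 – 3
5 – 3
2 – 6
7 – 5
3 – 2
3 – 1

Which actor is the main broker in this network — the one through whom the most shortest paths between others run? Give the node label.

Unnormalized betweenness of each node: 1:0, 2:5, 3:13, 4:0, 5:5, 6:0, 7:0.
3 has the largest value, 13, making it the main broker — the node through which the most shortest paths run.

3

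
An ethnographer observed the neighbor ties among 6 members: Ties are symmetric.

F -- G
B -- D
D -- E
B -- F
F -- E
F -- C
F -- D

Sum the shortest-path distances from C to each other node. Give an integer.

Distances from C: B:2, D:2, E:2, F:1, G:2.
Sum = 2 + 2 + 2 + 1 + 2 = 9.

9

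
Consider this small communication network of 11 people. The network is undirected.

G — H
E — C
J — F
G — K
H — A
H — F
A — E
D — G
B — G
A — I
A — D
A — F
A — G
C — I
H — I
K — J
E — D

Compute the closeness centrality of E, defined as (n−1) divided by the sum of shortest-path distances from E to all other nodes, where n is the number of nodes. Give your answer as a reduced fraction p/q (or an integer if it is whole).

1/2

Distances from E: A:1, B:3, C:1, D:1, F:2, G:2, H:2, I:2, J:3, K:3. Sum = 20.
n = 11, so closeness = 10/20 = 1/2.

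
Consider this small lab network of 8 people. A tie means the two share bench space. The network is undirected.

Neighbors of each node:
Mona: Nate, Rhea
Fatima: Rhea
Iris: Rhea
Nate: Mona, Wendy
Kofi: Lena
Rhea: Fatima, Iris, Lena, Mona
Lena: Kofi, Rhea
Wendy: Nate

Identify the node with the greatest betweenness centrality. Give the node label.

Unnormalized betweenness of each node: Fatima:0, Iris:0, Kofi:0, Lena:6, Mona:10, Nate:6, Rhea:17, Wendy:0.
Rhea has the largest value, 17, making it the main broker — the node through which the most shortest paths run.

Rhea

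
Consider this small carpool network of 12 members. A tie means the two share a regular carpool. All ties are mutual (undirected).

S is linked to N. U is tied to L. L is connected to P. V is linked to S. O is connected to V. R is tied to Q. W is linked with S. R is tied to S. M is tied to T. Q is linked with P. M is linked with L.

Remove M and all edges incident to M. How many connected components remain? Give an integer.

2

Without M, the remaining ties split the others into: {L, N, O, P, Q, R, S, U, V, W}; {T}.
That's 2 separate components.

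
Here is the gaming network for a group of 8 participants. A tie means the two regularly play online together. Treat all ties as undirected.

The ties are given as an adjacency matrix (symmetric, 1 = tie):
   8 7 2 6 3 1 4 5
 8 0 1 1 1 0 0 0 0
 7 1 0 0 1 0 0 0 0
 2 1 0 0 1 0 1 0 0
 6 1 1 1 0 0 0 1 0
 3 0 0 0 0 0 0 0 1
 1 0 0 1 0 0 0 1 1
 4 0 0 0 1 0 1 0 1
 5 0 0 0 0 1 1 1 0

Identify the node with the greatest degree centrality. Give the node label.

Degrees — 1:3, 2:3, 3:1, 4:3, 5:3, 6:4, 7:2, 8:3.
The maximum is 4, attained only by 6.

6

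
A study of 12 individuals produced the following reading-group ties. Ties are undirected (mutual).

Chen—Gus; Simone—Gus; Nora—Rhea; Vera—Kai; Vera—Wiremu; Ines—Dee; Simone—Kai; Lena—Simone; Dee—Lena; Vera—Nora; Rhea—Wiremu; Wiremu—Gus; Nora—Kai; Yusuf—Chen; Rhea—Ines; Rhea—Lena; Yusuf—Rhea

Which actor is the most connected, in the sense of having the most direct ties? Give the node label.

Rhea

Degrees — Chen:2, Dee:2, Gus:3, Ines:2, Kai:3, Lena:3, Nora:3, Rhea:5, Simone:3, Vera:3, Wiremu:3, Yusuf:2.
The maximum is 5, attained only by Rhea.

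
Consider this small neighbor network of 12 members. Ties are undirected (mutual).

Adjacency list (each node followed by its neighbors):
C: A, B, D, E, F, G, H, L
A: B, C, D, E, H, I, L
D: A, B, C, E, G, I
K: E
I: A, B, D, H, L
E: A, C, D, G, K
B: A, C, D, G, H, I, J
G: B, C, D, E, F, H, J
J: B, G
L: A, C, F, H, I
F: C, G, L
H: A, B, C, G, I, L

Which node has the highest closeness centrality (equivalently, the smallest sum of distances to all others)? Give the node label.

Farness (sum of distances to all others) for each node — A:15, B:16, C:14, D:16, E:17, F:20, G:15, H:17, I:18, J:22, K:27, L:19.
The smallest farness is 14, for C, so C has the highest closeness.

C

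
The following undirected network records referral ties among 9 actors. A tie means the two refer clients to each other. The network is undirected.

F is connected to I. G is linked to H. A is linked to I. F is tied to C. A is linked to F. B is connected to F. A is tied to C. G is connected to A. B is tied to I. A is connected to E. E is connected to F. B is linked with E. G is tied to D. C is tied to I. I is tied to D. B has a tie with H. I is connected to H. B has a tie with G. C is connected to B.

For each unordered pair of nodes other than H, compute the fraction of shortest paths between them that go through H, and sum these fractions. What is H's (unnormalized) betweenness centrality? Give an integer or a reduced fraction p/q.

Pairs whose geodesics pass through H — I–G: 1/4.
All other pairs contribute 0.
Summing the contributions gives betweenness(H) = 1/4.

1/4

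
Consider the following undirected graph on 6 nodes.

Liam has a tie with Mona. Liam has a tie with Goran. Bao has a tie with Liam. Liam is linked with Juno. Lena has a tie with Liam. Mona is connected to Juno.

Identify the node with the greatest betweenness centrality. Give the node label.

Unnormalized betweenness of each node: Bao:0, Goran:0, Juno:0, Lena:0, Liam:9, Mona:0.
Liam has the largest value, 9, making it the main broker — the node through which the most shortest paths run.

Liam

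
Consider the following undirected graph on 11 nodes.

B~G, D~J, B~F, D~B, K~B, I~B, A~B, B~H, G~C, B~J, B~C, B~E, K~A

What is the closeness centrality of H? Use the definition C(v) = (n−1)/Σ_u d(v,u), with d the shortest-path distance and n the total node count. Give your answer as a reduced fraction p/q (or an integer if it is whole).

Distances from H: A:2, B:1, C:2, D:2, E:2, F:2, G:2, I:2, J:2, K:2. Sum = 19.
n = 11, so closeness = 10/19.

10/19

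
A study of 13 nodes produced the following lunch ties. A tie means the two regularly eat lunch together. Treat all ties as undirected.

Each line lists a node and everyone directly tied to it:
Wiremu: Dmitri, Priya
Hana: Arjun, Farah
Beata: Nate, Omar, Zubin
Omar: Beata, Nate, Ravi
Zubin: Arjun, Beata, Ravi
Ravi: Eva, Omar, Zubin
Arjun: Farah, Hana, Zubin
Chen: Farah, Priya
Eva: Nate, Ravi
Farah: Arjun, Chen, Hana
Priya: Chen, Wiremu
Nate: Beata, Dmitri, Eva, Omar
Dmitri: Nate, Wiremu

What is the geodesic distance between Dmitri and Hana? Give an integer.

One shortest route is Dmitri – Nate – Beata – Zubin – Arjun – Hana, which uses 5 edges, and at distance 4 from Dmitri we only reach {Arjun, Farah}, which does not include Hana. So d(Dmitri,Hana) = 5.

5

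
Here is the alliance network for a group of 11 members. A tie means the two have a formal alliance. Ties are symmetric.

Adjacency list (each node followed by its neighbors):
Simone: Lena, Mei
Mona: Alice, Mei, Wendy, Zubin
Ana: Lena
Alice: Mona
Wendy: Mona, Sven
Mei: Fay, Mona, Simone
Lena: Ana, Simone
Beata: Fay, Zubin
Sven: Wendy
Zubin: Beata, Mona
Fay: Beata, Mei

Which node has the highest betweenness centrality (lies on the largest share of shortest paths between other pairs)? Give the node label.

Mona

Unnormalized betweenness of each node: Alice:0, Ana:0, Beata:1, Fay:4, Lena:9, Mei:25, Mona:27, Simone:16, Sven:0, Wendy:9, Zubin:4.
Mona has the largest value, 27, making it the main broker — the node through which the most shortest paths run.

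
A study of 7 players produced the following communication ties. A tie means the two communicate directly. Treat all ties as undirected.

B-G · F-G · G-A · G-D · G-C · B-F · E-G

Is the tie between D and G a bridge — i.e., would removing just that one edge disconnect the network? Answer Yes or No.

Yes

Without the D–G edge there is no alternate route between D and G, so the network disconnects. It is a bridge.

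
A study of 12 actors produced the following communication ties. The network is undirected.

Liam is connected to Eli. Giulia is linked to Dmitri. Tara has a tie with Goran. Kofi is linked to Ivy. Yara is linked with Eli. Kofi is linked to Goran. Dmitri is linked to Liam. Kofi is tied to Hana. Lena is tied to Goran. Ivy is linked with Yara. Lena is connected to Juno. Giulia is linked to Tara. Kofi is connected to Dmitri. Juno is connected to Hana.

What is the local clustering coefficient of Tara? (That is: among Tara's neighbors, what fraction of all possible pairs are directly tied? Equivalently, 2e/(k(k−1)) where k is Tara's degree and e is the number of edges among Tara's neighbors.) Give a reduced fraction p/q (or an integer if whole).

Tara's neighbors: Giulia and Goran (k = 2).
Possible neighbor pairs: C(2,2) = 1. Edges among them: none → e = 0.
Clustering(Tara) = 0/1.

0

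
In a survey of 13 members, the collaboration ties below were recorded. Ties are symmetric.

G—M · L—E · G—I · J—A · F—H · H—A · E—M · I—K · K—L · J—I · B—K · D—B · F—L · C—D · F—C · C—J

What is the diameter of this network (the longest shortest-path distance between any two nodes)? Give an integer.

5

Eccentricity of each node (its greatest distance to any other): A:4, B:4, C:4, D:5, E:4, F:4, G:4, H:4, I:3, J:4, K:3, L:3, M:5.
The maximum eccentricity is 5, realized for instance by the pair M–D via M – E – L – F – C – D. So the diameter is 5.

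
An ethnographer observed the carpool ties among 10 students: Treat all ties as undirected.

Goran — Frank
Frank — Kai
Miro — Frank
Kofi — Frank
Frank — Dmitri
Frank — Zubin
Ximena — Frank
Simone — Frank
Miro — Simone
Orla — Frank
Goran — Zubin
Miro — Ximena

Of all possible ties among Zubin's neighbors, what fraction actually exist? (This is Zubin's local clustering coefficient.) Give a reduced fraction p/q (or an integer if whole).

1

Zubin's neighbors: Frank and Goran (k = 2).
Possible neighbor pairs: C(2,2) = 1. Edges among them: Frank–Goran → e = 1.
Clustering(Zubin) = 1/1.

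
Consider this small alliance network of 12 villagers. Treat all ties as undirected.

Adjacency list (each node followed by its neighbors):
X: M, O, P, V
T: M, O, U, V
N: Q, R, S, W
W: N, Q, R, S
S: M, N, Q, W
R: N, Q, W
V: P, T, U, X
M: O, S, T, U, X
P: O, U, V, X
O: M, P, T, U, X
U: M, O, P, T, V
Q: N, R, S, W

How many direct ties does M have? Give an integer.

5

M is directly tied to O, S, T, U, and X. That is 5 neighbors, so the degree of M is 5.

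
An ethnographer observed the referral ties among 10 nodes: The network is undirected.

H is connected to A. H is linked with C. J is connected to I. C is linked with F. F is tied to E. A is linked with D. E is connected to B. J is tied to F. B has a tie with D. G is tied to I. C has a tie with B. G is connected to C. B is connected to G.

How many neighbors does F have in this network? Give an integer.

F is directly tied to C, E, and J. That is 3 neighbors, so the degree of F is 3.

3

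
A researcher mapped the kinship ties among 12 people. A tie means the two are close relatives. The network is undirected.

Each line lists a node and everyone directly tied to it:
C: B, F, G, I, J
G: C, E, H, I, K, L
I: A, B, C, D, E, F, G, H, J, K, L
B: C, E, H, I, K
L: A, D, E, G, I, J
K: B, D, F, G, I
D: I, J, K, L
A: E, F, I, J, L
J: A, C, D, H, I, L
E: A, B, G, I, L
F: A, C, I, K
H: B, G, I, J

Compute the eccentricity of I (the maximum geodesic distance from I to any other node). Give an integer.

Distances from I: A:1, B:1, C:1, D:1, E:1, F:1, G:1, H:1, J:1, K:1, L:1.
The largest is 1 (to D, G, J, B, A, L, E, K, F, C, and H), so the eccentricity of I is 1.

1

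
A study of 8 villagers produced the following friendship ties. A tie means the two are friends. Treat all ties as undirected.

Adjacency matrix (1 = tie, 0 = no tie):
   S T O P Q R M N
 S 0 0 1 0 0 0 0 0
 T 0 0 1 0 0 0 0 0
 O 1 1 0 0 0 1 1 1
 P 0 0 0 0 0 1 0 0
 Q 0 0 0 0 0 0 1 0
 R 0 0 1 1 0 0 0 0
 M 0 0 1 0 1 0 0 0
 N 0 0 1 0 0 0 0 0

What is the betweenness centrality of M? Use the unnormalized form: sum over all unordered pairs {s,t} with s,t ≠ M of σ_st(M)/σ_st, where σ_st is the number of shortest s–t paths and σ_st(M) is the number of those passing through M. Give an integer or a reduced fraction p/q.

6

Pairs whose geodesics pass through M — S–Q: 1; T–Q: 1; O–Q: 1; P–Q: 1; Q–R: 1; Q–N: 1.
All other pairs contribute 0.
Summing the contributions gives betweenness(M) = 6.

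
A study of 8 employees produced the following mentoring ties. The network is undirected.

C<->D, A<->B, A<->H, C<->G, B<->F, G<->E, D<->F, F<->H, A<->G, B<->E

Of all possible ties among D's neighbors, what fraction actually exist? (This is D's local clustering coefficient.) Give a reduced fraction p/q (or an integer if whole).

D's neighbors: C and F (k = 2).
Possible neighbor pairs: C(2,2) = 1. Edges among them: none → e = 0.
Clustering(D) = 0/1.

0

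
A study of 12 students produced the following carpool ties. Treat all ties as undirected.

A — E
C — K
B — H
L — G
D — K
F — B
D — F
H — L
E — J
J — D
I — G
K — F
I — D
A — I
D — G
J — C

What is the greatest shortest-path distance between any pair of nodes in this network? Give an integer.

Eccentricity of each node (its greatest distance to any other): A:4, B:4, C:4, D:3, E:5, F:3, G:3, H:5, I:3, J:4, K:3, L:4.
The maximum eccentricity is 5, realized for instance by the pair E–H via E – A – I – G – L – H. So the diameter is 5.

5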